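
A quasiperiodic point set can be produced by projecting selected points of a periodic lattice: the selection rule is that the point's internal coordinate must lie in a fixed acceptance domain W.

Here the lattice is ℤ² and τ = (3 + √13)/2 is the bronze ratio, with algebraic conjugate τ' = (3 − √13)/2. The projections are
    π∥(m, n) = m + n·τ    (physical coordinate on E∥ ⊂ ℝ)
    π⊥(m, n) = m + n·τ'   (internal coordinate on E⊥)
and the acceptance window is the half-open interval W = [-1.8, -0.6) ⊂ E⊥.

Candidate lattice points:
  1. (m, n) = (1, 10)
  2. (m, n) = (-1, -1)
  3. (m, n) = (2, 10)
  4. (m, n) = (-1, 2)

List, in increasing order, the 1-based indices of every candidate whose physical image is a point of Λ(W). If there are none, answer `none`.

2, 3, 4

τ' = (3−√13)/2 ≈ -0.302776.
#1 (1,10): internal coord 1 + (10)·τ' = -2.027756; -2.027756 ∉ [-1.8, -0.6) → out
#2 (-1,-1): internal coord -1 + (-1)·τ' = -0.697224; -0.697224 ∈ [-1.8, -0.6) → IN Λ
#3 (2,10): internal coord 2 + (10)·τ' = -1.027756; -1.027756 ∈ [-1.8, -0.6) → IN Λ
#4 (-1,2): internal coord -1 + (2)·τ' = -1.605551; -1.605551 ∈ [-1.8, -0.6) → IN Λ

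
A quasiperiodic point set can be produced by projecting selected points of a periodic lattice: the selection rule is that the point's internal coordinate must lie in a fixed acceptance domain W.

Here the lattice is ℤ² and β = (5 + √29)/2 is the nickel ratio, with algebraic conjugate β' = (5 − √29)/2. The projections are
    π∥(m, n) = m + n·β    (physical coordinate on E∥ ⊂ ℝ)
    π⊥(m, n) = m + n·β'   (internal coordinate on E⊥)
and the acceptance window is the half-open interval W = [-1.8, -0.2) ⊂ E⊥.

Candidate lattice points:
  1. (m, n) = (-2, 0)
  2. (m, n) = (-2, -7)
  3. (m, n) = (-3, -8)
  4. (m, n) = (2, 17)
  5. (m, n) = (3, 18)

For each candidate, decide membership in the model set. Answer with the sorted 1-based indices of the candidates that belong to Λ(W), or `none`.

Numerically β ≈ 5.1926 and β' = −1/β ≈ -0.1926.
[1] lift (-2,0): star map gives -2.0000; window check -1.8 ≤ -2.0000 < -0.2 is false → out
[2] lift (-2,-7): star map gives -0.6519; window check -1.8 ≤ -0.6519 < -0.2 is true → IN Λ
[3] lift (-3,-8): star map gives -1.4593; window check -1.8 ≤ -1.4593 < -0.2 is true → IN Λ
[4] lift (2,17): star map gives -1.2739; window check -1.8 ≤ -1.2739 < -0.2 is true → IN Λ
[5] lift (3,18): star map gives -0.4665; window check -1.8 ≤ -0.4665 < -0.2 is true → IN Λ

2, 3, 4, 5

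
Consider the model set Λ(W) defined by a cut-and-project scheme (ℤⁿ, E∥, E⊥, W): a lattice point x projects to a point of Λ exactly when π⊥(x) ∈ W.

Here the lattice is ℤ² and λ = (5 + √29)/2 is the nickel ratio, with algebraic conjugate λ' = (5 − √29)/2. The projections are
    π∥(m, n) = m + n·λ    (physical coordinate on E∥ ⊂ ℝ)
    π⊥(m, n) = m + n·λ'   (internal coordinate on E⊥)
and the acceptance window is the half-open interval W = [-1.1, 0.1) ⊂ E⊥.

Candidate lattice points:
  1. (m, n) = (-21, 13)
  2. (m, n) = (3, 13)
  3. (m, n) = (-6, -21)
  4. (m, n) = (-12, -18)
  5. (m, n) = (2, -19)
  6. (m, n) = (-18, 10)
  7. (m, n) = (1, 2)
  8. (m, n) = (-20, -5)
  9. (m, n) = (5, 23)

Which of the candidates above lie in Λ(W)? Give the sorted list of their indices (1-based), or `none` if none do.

none

λ' = (5−√29)/2 ≈ -0.192582.
candidate 1: (m,n)=(-21,13) → π∥ = -21+13·λ ≈ 46.503571, π⊥ = -21+13·λ' ≈ -23.503571 ∉ [-1.1, 0.1) ⇒ out
candidate 2: (m,n)=(3,13) → π∥ = 3+13·λ ≈ 70.503571, π⊥ = 3+13·λ' ≈ 0.496429 ∉ [-1.1, 0.1) ⇒ out
candidate 3: (m,n)=(-6,-21) → π∥ = -6-21·λ ≈ -115.044230, π⊥ = -6-21·λ' ≈ -1.955770 ∉ [-1.1, 0.1) ⇒ out
candidate 4: (m,n)=(-12,-18) → π∥ = -12-18·λ ≈ -105.466483, π⊥ = -12-18·λ' ≈ -8.533517 ∉ [-1.1, 0.1) ⇒ out
candidate 5: (m,n)=(2,-19) → π∥ = 2-19·λ ≈ -96.659066, π⊥ = 2-19·λ' ≈ 5.659066 ∉ [-1.1, 0.1) ⇒ out
candidate 6: (m,n)=(-18,10) → π∥ = -18+10·λ ≈ 33.925824, π⊥ = -18+10·λ' ≈ -19.925824 ∉ [-1.1, 0.1) ⇒ out
candidate 7: (m,n)=(1,2) → π∥ = 1+2·λ ≈ 11.385165, π⊥ = 1+2·λ' ≈ 0.614835 ∉ [-1.1, 0.1) ⇒ out
candidate 8: (m,n)=(-20,-5) → π∥ = -20-5·λ ≈ -45.962912, π⊥ = -20-5·λ' ≈ -19.037088 ∉ [-1.1, 0.1) ⇒ out
candidate 9: (m,n)=(5,23) → π∥ = 5+23·λ ≈ 124.429395, π⊥ = 5+23·λ' ≈ 0.570605 ∉ [-1.1, 0.1) ⇒ out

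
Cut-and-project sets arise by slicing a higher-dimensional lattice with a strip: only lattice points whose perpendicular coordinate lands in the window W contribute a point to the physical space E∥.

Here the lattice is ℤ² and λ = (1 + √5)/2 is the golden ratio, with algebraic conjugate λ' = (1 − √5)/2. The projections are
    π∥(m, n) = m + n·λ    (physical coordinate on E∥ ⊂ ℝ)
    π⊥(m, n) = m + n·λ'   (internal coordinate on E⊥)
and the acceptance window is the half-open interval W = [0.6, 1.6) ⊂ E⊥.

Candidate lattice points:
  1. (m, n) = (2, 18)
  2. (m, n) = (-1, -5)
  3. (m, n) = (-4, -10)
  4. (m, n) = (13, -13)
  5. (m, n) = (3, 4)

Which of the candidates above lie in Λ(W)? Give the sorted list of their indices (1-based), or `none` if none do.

Compute λ' = (1−√5)/2 = -0.61803, so π⊥(m,n) = m -0.61803·n.
candidate 1: (m,n)=(2,18) → π∥ = 2+18·λ ≈ 31.12461, π⊥ = 2+18·λ' ≈ -9.12461 ∉ [0.6, 1.6) ⇒ out
candidate 2: (m,n)=(-1,-5) → π∥ = -1-5·λ ≈ -9.09017, π⊥ = -1-5·λ' ≈ 2.09017 ∉ [0.6, 1.6) ⇒ out
candidate 3: (m,n)=(-4,-10) → π∥ = -4-10·λ ≈ -20.18034, π⊥ = -4-10·λ' ≈ 2.18034 ∉ [0.6, 1.6) ⇒ out
candidate 4: (m,n)=(13,-13) → π∥ = 13-13·λ ≈ -8.03444, π⊥ = 13-13·λ' ≈ 21.03444 ∉ [0.6, 1.6) ⇒ out
candidate 5: (m,n)=(3,4) → π∥ = 3+4·λ ≈ 9.47214, π⊥ = 3+4·λ' ≈ 0.52786 ∉ [0.6, 1.6) ⇒ out

none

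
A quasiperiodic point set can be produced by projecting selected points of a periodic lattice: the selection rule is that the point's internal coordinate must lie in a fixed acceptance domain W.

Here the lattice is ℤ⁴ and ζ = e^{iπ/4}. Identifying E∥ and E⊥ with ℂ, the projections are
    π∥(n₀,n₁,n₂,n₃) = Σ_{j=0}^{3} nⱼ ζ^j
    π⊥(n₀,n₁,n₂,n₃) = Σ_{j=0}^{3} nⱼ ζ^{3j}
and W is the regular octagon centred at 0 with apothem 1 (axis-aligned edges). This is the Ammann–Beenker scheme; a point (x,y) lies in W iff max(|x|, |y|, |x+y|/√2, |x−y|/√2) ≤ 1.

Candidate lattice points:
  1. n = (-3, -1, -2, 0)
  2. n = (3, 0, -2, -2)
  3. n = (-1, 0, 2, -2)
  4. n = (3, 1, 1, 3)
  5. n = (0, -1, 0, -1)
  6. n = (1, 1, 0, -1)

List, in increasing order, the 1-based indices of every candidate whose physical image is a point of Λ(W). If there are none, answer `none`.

6

Internal map: ζ^{3j} for j=0..3 gives (1,0), (−√2/2,√2/2), (0,−1), (√2/2,√2/2).
candidate 1: n = (-3, -1, -2, 0) → π⊥ ≈ (-2.2929, +1.2929); max(|x|,|y|,|x±y|/√2) = 2.5355 > 1 ⇒ ∉ W
candidate 2: n = (3, 0, -2, -2) → π⊥ ≈ (+1.5858, +0.5858); max(|x|,|y|,|x±y|/√2) = 1.5858 > 1 ⇒ ∉ W
candidate 3: n = (-1, 0, 2, -2) → π⊥ ≈ (-2.4142, -3.4142); max(|x|,|y|,|x±y|/√2) = 4.1213 > 1 ⇒ ∉ W
candidate 4: n = (3, 1, 1, 3) → π⊥ ≈ (+4.4142, +1.8284); max(|x|,|y|,|x±y|/√2) = 4.4142 > 1 ⇒ ∉ W
candidate 5: n = (0, -1, 0, -1) → π⊥ ≈ (+0.0000, -1.4142); max(|x|,|y|,|x±y|/√2) = 1.4142 > 1 ⇒ ∉ W
candidate 6: n = (1, 1, 0, -1) → π⊥ ≈ (-0.4142, +0.0000); max(|x|,|y|,|x±y|/√2) = 0.4142 ≤ 1 ⇒ ∈ W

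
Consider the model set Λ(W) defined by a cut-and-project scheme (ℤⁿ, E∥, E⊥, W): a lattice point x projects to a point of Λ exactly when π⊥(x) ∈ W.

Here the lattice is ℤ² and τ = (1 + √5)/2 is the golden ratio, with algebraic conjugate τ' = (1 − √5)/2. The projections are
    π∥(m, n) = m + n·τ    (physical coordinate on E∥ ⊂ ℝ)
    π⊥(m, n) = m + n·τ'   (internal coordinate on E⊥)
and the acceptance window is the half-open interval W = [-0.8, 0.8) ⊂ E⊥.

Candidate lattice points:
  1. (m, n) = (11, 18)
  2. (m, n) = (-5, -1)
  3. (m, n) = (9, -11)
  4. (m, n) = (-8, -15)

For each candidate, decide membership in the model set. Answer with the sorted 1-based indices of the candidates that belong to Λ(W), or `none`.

Compute τ' = (1−√5)/2 = -0.618034, so π⊥(m,n) = m -0.618034·n.
[1] lift (11,18): star map gives -0.124612; window check -0.8 ≤ -0.124612 < 0.8 is true → IN Λ
[2] lift (-5,-1): star map gives -4.381966; window check -0.8 ≤ -4.381966 < 0.8 is false → out
[3] lift (9,-11): star map gives 15.798374; window check -0.8 ≤ 15.798374 < 0.8 is false → out
[4] lift (-8,-15): star map gives 1.270510; window check -0.8 ≤ 1.270510 < 0.8 is false → out

1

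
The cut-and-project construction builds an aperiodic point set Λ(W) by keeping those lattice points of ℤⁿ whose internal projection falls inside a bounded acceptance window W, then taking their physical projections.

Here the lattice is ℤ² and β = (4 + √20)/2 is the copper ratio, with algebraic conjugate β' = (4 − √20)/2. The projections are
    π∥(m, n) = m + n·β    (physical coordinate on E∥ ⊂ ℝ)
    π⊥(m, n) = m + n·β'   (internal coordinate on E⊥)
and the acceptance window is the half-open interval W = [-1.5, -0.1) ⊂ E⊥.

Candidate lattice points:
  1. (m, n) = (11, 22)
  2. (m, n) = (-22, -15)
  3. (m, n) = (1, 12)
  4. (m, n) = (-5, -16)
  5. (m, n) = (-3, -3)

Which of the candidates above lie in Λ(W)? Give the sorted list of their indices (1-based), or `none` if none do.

Numerically β ≈ 4.236068 and β' = −1/β ≈ -0.236068.
[1] lift (11,22): star map gives 5.806504; window check -1.5 ≤ 5.806504 < -0.1 is false → out
[2] lift (-22,-15): star map gives -18.458980; window check -1.5 ≤ -18.458980 < -0.1 is false → out
[3] lift (1,12): star map gives -1.832816; window check -1.5 ≤ -1.832816 < -0.1 is false → out
[4] lift (-5,-16): star map gives -1.222912; window check -1.5 ≤ -1.222912 < -0.1 is true → IN Λ
[5] lift (-3,-3): star map gives -2.291796; window check -1.5 ≤ -2.291796 < -0.1 is false → out

4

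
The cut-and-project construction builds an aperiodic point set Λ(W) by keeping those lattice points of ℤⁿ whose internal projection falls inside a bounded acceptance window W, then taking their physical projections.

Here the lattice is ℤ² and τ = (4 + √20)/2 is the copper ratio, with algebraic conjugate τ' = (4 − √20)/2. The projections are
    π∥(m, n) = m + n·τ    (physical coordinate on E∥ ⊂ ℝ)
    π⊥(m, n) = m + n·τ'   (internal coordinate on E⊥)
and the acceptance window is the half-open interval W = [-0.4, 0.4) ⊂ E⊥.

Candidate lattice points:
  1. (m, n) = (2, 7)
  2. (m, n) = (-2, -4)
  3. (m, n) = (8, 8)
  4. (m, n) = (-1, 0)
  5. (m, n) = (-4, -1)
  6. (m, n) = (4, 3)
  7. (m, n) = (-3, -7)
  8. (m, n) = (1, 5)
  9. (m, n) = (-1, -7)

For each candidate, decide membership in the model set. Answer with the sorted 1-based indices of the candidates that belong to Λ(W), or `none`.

Numerically τ ≈ 4.23607 and τ' = −1/τ ≈ -0.23607.
[1] lift (2,7): star map gives 0.34752; window check -0.4 ≤ 0.34752 < 0.4 is true → IN Λ
[2] lift (-2,-4): star map gives -1.05573; window check -0.4 ≤ -1.05573 < 0.4 is false → out
[3] lift (8,8): star map gives 6.11146; window check -0.4 ≤ 6.11146 < 0.4 is false → out
[4] lift (-1,0): star map gives -1.00000; window check -0.4 ≤ -1.00000 < 0.4 is false → out
[5] lift (-4,-1): star map gives -3.76393; window check -0.4 ≤ -3.76393 < 0.4 is false → out
[6] lift (4,3): star map gives 3.29180; window check -0.4 ≤ 3.29180 < 0.4 is false → out
[7] lift (-3,-7): star map gives -1.34752; window check -0.4 ≤ -1.34752 < 0.4 is false → out
[8] lift (1,5): star map gives -0.18034; window check -0.4 ≤ -0.18034 < 0.4 is true → IN Λ
[9] lift (-1,-7): star map gives 0.65248; window check -0.4 ≤ 0.65248 < 0.4 is false → out

1, 8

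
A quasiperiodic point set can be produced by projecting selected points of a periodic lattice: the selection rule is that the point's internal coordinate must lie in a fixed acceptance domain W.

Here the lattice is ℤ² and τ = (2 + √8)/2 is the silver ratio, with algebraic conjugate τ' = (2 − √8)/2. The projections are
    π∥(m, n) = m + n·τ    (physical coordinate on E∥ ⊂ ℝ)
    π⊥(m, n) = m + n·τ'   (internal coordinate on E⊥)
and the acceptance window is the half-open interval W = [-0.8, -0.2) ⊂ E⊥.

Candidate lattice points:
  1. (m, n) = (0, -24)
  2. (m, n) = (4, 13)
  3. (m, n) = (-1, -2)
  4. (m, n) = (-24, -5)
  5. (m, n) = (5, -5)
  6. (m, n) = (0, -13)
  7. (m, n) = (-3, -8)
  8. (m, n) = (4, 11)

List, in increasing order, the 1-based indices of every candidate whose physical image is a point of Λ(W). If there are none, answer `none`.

8

Numerically τ ≈ 2.41421 and τ' = −1/τ ≈ -0.41421.
#1 (0,-24): internal coord 0 + (-24)·τ' = +9.94113; +9.94113 ∉ [-0.8, -0.2) → out
#2 (4,13): internal coord 4 + (13)·τ' = -1.38478; -1.38478 ∉ [-0.8, -0.2) → out
#3 (-1,-2): internal coord -1 + (-2)·τ' = -0.17157; -0.17157 ∉ [-0.8, -0.2) → out
#4 (-24,-5): internal coord -24 + (-5)·τ' = -21.92893; -21.92893 ∉ [-0.8, -0.2) → out
#5 (5,-5): internal coord 5 + (-5)·τ' = +7.07107; +7.07107 ∉ [-0.8, -0.2) → out
#6 (0,-13): internal coord 0 + (-13)·τ' = +5.38478; +5.38478 ∉ [-0.8, -0.2) → out
#7 (-3,-8): internal coord -3 + (-8)·τ' = +0.31371; +0.31371 ∉ [-0.8, -0.2) → out
#8 (4,11): internal coord 4 + (11)·τ' = -0.55635; -0.55635 ∈ [-0.8, -0.2) → IN Λ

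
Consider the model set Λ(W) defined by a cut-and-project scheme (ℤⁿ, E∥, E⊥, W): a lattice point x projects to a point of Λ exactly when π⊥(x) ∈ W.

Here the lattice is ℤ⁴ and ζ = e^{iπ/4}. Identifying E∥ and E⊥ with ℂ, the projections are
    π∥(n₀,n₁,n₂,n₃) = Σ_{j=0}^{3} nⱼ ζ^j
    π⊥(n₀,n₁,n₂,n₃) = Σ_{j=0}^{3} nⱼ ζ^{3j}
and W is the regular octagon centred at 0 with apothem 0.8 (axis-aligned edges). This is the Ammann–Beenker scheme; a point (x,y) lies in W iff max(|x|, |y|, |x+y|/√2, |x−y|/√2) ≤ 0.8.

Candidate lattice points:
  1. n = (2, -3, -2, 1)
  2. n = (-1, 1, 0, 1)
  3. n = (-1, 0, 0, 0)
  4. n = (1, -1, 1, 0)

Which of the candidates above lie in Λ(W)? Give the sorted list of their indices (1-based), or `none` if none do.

With ζ = e^{iπ/4} the internal vectors are ζ^0,ζ^3,ζ^6,ζ^9.
candidate 1: n = (2, -3, -2, 1) → π⊥ ≈ (+4.8284, +0.5858); max(|x|,|y|,|x±y|/√2) = 4.8284 > 0.8 ⇒ ∉ W
candidate 2: n = (-1, 1, 0, 1) → π⊥ ≈ (-1.0000, +1.4142); max(|x|,|y|,|x±y|/√2) = 1.7071 > 0.8 ⇒ ∉ W
candidate 3: n = (-1, 0, 0, 0) → π⊥ ≈ (-1.0000, +0.0000); max(|x|,|y|,|x±y|/√2) = 1.0000 > 0.8 ⇒ ∉ W
candidate 4: n = (1, -1, 1, 0) → π⊥ ≈ (+1.7071, -1.7071); max(|x|,|y|,|x±y|/√2) = 2.4142 > 0.8 ⇒ ∉ W

none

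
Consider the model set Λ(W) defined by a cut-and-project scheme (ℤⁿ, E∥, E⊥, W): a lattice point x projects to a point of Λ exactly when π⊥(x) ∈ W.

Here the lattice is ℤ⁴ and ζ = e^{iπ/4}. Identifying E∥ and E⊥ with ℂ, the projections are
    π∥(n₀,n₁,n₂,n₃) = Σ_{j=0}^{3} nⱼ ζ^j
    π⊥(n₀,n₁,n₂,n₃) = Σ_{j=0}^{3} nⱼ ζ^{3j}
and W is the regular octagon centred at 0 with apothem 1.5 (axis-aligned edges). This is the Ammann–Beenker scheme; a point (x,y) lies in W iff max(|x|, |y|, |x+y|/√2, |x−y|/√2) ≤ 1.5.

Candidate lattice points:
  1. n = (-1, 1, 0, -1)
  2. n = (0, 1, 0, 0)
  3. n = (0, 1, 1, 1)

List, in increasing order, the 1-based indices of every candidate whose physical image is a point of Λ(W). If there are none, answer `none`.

2, 3

Internal map: ζ^{3j} for j=0..3 gives (1,0), (−√2/2,√2/2), (0,−1), (√2/2,√2/2).
#1 (-1, 1, 0, -1): internal (-2.414214, 0.000000); octagon support 2.414214 vs apothem 1.5 → ∉ W
#2 (0, 1, 0, 0): internal (-0.707107, 0.707107); octagon support 1.000000 vs apothem 1.5 → ∈ W
#3 (0, 1, 1, 1): internal (0.000000, 0.414214); octagon support 0.414214 vs apothem 1.5 → ∈ W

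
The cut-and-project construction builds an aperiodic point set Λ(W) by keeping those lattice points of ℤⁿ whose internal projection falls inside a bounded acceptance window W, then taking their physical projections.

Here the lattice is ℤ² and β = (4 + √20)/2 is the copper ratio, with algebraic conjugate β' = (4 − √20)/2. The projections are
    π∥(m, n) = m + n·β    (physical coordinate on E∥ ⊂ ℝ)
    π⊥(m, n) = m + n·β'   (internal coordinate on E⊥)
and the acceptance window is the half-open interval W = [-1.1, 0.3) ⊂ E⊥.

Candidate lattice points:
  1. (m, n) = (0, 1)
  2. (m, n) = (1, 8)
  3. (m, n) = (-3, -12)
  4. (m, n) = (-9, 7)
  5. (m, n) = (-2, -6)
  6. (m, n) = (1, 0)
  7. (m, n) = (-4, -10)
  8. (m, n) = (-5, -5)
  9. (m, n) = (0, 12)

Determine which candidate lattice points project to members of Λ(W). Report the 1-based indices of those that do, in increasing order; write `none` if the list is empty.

1, 2, 3, 5

Numerically β ≈ 4.23607 and β' = −1/β ≈ -0.23607.
#1 (0,1): internal coord 0 + (1)·β' = -0.23607; -0.23607 ∈ [-1.1, 0.3) → IN Λ
#2 (1,8): internal coord 1 + (8)·β' = -0.88854; -0.88854 ∈ [-1.1, 0.3) → IN Λ
#3 (-3,-12): internal coord -3 + (-12)·β' = -0.16718; -0.16718 ∈ [-1.1, 0.3) → IN Λ
#4 (-9,7): internal coord -9 + (7)·β' = -10.65248; -10.65248 ∉ [-1.1, 0.3) → out
#5 (-2,-6): internal coord -2 + (-6)·β' = -0.58359; -0.58359 ∈ [-1.1, 0.3) → IN Λ
#6 (1,0): internal coord 1 + (0)·β' = +1.00000; +1.00000 ∉ [-1.1, 0.3) → out
#7 (-4,-10): internal coord -4 + (-10)·β' = -1.63932; -1.63932 ∉ [-1.1, 0.3) → out
#8 (-5,-5): internal coord -5 + (-5)·β' = -3.81966; -3.81966 ∉ [-1.1, 0.3) → out
#9 (0,12): internal coord 0 + (12)·β' = -2.83282; -2.83282 ∉ [-1.1, 0.3) → out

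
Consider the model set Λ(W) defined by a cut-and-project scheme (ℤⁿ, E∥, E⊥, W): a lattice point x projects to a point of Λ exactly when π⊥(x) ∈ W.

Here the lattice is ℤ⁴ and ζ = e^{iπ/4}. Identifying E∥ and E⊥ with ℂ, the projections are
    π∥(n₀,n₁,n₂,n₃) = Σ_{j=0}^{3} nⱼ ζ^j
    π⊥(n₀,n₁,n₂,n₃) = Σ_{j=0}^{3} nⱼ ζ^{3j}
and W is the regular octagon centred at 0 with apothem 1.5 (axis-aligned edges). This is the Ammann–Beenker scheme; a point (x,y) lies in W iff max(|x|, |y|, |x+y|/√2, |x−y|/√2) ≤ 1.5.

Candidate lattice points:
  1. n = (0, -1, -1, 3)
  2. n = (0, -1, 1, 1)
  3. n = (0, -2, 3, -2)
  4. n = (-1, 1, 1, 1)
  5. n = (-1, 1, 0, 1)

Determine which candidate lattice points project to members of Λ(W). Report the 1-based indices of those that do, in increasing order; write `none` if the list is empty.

π⊥(n) = n₀ + n₁ζ³ + n₂ζ⁶ + n₃ζ⁹ where ζ = e^{iπ/4}.
#1 (0, -1, -1, 3): internal (2.8284, 2.4142); octagon support 3.7071 vs apothem 1.5 → ∉ W
#2 (0, -1, 1, 1): internal (1.4142, -1.0000); octagon support 1.7071 vs apothem 1.5 → ∉ W
#3 (0, -2, 3, -2): internal (0.0000, -5.8284); octagon support 5.8284 vs apothem 1.5 → ∉ W
#4 (-1, 1, 1, 1): internal (-1.0000, 0.4142); octagon support 1.0000 vs apothem 1.5 → ∈ W
#5 (-1, 1, 0, 1): internal (-1.0000, 1.4142); octagon support 1.7071 vs apothem 1.5 → ∉ W

4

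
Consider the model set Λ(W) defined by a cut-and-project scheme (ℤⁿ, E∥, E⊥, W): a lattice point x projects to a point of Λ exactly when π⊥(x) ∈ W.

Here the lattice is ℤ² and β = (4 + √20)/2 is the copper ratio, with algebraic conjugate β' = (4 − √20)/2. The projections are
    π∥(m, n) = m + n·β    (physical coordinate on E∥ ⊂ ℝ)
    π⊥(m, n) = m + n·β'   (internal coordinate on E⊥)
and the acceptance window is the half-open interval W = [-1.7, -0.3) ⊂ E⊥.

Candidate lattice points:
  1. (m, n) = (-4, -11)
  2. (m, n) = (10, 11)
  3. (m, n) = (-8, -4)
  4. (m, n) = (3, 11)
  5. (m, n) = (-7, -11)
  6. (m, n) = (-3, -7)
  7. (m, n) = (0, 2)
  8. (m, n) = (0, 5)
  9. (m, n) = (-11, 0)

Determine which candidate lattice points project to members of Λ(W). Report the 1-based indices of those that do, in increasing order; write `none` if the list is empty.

β' = (4−√20)/2 ≈ -0.236068.
#1 (-4,-11): internal coord -4 + (-11)·β' = -1.403252; -1.403252 ∈ [-1.7, -0.3) → IN Λ
#2 (10,11): internal coord 10 + (11)·β' = +7.403252; +7.403252 ∉ [-1.7, -0.3) → out
#3 (-8,-4): internal coord -8 + (-4)·β' = -7.055728; -7.055728 ∉ [-1.7, -0.3) → out
#4 (3,11): internal coord 3 + (11)·β' = +0.403252; +0.403252 ∉ [-1.7, -0.3) → out
#5 (-7,-11): internal coord -7 + (-11)·β' = -4.403252; -4.403252 ∉ [-1.7, -0.3) → out
#6 (-3,-7): internal coord -3 + (-7)·β' = -1.347524; -1.347524 ∈ [-1.7, -0.3) → IN Λ
#7 (0,2): internal coord 0 + (2)·β' = -0.472136; -0.472136 ∈ [-1.7, -0.3) → IN Λ
#8 (0,5): internal coord 0 + (5)·β' = -1.180340; -1.180340 ∈ [-1.7, -0.3) → IN Λ
#9 (-11,0): internal coord -11 + (0)·β' = -11.000000; -11.000000 ∉ [-1.7, -0.3) → out

1, 6, 7, 8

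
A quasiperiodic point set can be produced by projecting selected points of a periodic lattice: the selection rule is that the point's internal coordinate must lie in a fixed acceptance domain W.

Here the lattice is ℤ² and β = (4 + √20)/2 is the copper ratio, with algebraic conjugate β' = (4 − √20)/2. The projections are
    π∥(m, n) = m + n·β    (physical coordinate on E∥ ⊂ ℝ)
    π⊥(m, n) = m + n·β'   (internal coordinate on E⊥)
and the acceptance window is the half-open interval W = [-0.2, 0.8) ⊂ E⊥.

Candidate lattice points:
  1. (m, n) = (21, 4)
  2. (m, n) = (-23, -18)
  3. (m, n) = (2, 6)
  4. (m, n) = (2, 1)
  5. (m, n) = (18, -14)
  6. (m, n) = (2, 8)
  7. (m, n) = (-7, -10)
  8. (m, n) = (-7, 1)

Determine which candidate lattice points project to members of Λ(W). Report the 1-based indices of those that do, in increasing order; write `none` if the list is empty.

3, 6

Numerically β ≈ 4.23607 and β' = −1/β ≈ -0.23607.
[1] lift (21,4): star map gives 20.05573; window check -0.2 ≤ 20.05573 < 0.8 is false → out
[2] lift (-23,-18): star map gives -18.75078; window check -0.2 ≤ -18.75078 < 0.8 is false → out
[3] lift (2,6): star map gives 0.58359; window check -0.2 ≤ 0.58359 < 0.8 is true → IN Λ
[4] lift (2,1): star map gives 1.76393; window check -0.2 ≤ 1.76393 < 0.8 is false → out
[5] lift (18,-14): star map gives 21.30495; window check -0.2 ≤ 21.30495 < 0.8 is false → out
[6] lift (2,8): star map gives 0.11146; window check -0.2 ≤ 0.11146 < 0.8 is true → IN Λ
[7] lift (-7,-10): star map gives -4.63932; window check -0.2 ≤ -4.63932 < 0.8 is false → out
[8] lift (-7,1): star map gives -7.23607; window check -0.2 ≤ -7.23607 < 0.8 is false → out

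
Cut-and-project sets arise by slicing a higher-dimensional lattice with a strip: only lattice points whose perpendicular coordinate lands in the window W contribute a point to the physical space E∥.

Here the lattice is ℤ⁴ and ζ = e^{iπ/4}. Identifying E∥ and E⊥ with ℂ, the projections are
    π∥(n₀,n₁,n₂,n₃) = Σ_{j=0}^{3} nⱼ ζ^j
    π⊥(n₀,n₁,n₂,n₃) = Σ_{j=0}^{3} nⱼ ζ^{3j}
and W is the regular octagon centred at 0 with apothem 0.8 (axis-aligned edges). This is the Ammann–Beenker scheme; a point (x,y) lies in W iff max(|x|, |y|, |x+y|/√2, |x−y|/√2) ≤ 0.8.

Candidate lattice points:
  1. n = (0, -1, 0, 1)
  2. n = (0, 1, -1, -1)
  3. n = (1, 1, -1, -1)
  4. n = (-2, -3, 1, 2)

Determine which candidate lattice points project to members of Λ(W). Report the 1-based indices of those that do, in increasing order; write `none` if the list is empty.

π⊥(n) = n₀ + n₁ζ³ + n₂ζ⁶ + n₃ζ⁹ where ζ = e^{iπ/4}.
#1 (0, -1, 0, 1): internal (1.41421, 0.00000); octagon support 1.41421 vs apothem 0.8 → ∉ W
#2 (0, 1, -1, -1): internal (-1.41421, 1.00000); octagon support 1.70711 vs apothem 0.8 → ∉ W
#3 (1, 1, -1, -1): internal (-0.41421, 1.00000); octagon support 1.00000 vs apothem 0.8 → ∉ W
#4 (-2, -3, 1, 2): internal (1.53553, -1.70711); octagon support 2.29289 vs apothem 0.8 → ∉ W

none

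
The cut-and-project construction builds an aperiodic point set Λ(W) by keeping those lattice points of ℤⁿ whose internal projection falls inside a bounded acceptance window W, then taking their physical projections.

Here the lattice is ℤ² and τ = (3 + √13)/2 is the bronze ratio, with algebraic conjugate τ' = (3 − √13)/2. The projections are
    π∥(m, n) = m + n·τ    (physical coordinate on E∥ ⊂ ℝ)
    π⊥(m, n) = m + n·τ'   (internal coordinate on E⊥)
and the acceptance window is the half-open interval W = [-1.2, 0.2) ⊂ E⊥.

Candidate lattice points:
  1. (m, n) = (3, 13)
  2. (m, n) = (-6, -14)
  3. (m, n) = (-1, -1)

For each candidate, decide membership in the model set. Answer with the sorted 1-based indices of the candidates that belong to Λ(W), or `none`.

Numerically τ ≈ 3.302776 and τ' = −1/τ ≈ -0.302776.
[1] lift (3,13): star map gives -0.936083; window check -1.2 ≤ -0.936083 < 0.2 is true → IN Λ
[2] lift (-6,-14): star map gives -1.761141; window check -1.2 ≤ -1.761141 < 0.2 is false → out
[3] lift (-1,-1): star map gives -0.697224; window check -1.2 ≤ -0.697224 < 0.2 is true → IN Λ

1, 3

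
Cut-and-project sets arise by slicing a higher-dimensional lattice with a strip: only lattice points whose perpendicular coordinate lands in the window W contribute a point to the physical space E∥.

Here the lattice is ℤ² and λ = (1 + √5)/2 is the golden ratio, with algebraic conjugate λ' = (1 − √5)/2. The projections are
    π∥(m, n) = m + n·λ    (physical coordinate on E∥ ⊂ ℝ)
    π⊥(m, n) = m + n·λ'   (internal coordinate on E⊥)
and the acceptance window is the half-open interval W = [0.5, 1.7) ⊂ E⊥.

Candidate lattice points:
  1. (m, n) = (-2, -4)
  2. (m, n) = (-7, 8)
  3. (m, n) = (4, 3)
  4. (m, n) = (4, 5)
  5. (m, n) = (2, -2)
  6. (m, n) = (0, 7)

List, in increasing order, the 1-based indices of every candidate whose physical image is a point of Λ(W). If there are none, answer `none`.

Compute λ' = (1−√5)/2 = -0.61803, so π⊥(m,n) = m -0.61803·n.
candidate 1: (m,n)=(-2,-4) → π∥ = -2-4·λ ≈ -8.47214, π⊥ = -2-4·λ' ≈ 0.47214 ∉ [0.5, 1.7) ⇒ out
candidate 2: (m,n)=(-7,8) → π∥ = -7+8·λ ≈ 5.94427, π⊥ = -7+8·λ' ≈ -11.94427 ∉ [0.5, 1.7) ⇒ out
candidate 3: (m,n)=(4,3) → π∥ = 4+3·λ ≈ 8.85410, π⊥ = 4+3·λ' ≈ 2.14590 ∉ [0.5, 1.7) ⇒ out
candidate 4: (m,n)=(4,5) → π∥ = 4+5·λ ≈ 12.09017, π⊥ = 4+5·λ' ≈ 0.90983 ∈ [0.5, 1.7) ⇒ IN Λ
candidate 5: (m,n)=(2,-2) → π∥ = 2-2·λ ≈ -1.23607, π⊥ = 2-2·λ' ≈ 3.23607 ∉ [0.5, 1.7) ⇒ out
candidate 6: (m,n)=(0,7) → π∥ = 0+7·λ ≈ 11.32624, π⊥ = 0+7·λ' ≈ -4.32624 ∉ [0.5, 1.7) ⇒ out

4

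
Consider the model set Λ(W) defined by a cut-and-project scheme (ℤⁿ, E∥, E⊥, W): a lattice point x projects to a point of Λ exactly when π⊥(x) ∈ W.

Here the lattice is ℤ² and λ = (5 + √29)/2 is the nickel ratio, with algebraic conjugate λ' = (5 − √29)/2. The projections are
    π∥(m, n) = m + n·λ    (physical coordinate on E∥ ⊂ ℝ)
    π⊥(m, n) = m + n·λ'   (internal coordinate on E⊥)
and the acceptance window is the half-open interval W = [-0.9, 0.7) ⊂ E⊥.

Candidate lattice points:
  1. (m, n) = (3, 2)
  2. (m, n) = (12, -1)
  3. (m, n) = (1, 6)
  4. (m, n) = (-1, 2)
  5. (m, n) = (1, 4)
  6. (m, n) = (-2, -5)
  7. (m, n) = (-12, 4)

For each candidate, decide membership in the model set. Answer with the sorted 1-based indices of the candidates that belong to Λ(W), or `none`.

Compute λ' = (5−√29)/2 = -0.192582, so π⊥(m,n) = m -0.192582·n.
#1 (3,2): internal coord 3 + (2)·λ' = +2.614835; +2.614835 ∉ [-0.9, 0.7) → out
#2 (12,-1): internal coord 12 + (-1)·λ' = +12.192582; +12.192582 ∉ [-0.9, 0.7) → out
#3 (1,6): internal coord 1 + (6)·λ' = -0.155494; -0.155494 ∈ [-0.9, 0.7) → IN Λ
#4 (-1,2): internal coord -1 + (2)·λ' = -1.385165; -1.385165 ∉ [-0.9, 0.7) → out
#5 (1,4): internal coord 1 + (4)·λ' = +0.229670; +0.229670 ∈ [-0.9, 0.7) → IN Λ
#6 (-2,-5): internal coord -2 + (-5)·λ' = -1.037088; -1.037088 ∉ [-0.9, 0.7) → out
#7 (-12,4): internal coord -12 + (4)·λ' = -12.770330; -12.770330 ∉ [-0.9, 0.7) → out

3, 5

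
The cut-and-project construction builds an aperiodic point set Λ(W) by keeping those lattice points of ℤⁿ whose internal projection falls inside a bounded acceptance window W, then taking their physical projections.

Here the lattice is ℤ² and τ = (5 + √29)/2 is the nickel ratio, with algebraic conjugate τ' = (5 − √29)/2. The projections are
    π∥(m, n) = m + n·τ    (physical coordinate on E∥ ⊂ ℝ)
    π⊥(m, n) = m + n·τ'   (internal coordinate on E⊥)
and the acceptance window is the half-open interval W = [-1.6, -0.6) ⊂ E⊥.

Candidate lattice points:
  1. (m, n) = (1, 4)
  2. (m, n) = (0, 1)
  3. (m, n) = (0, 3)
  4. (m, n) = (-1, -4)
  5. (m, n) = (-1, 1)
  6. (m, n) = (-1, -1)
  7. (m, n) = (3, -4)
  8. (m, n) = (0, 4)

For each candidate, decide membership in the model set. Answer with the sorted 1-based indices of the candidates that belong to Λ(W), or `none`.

5, 6, 8

Compute τ' = (5−√29)/2 = -0.1926, so π⊥(m,n) = m -0.1926·n.
#1 (1,4): internal coord 1 + (4)·τ' = +0.2297; +0.2297 ∉ [-1.6, -0.6) → out
#2 (0,1): internal coord 0 + (1)·τ' = -0.1926; -0.1926 ∉ [-1.6, -0.6) → out
#3 (0,3): internal coord 0 + (3)·τ' = -0.5777; -0.5777 ∉ [-1.6, -0.6) → out
#4 (-1,-4): internal coord -1 + (-4)·τ' = -0.2297; -0.2297 ∉ [-1.6, -0.6) → out
#5 (-1,1): internal coord -1 + (1)·τ' = -1.1926; -1.1926 ∈ [-1.6, -0.6) → IN Λ
#6 (-1,-1): internal coord -1 + (-1)·τ' = -0.8074; -0.8074 ∈ [-1.6, -0.6) → IN Λ
#7 (3,-4): internal coord 3 + (-4)·τ' = +3.7703; +3.7703 ∉ [-1.6, -0.6) → out
#8 (0,4): internal coord 0 + (4)·τ' = -0.7703; -0.7703 ∈ [-1.6, -0.6) → IN Λ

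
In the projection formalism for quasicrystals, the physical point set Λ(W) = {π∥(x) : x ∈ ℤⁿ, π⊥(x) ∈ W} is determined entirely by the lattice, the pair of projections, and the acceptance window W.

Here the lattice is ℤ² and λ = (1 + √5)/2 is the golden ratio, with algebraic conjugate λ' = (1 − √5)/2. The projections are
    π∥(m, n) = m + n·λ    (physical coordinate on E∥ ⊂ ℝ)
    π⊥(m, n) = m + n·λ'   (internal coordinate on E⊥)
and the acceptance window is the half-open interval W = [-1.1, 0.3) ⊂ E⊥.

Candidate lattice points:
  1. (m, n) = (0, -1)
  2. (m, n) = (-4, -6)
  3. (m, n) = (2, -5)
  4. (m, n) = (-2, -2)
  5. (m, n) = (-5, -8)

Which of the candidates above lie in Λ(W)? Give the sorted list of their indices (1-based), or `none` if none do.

Numerically λ ≈ 1.61803 and λ' = −1/λ ≈ -0.61803.
candidate 1: (m,n)=(0,-1) → π∥ = 0-1·λ ≈ -1.61803, π⊥ = 0-1·λ' ≈ 0.61803 ∉ [-1.1, 0.3) ⇒ out
candidate 2: (m,n)=(-4,-6) → π∥ = -4-6·λ ≈ -13.70820, π⊥ = -4-6·λ' ≈ -0.29180 ∈ [-1.1, 0.3) ⇒ IN Λ
candidate 3: (m,n)=(2,-5) → π∥ = 2-5·λ ≈ -6.09017, π⊥ = 2-5·λ' ≈ 5.09017 ∉ [-1.1, 0.3) ⇒ out
candidate 4: (m,n)=(-2,-2) → π∥ = -2-2·λ ≈ -5.23607, π⊥ = -2-2·λ' ≈ -0.76393 ∈ [-1.1, 0.3) ⇒ IN Λ
candidate 5: (m,n)=(-5,-8) → π∥ = -5-8·λ ≈ -17.94427, π⊥ = -5-8·λ' ≈ -0.05573 ∈ [-1.1, 0.3) ⇒ IN Λ

2, 4, 5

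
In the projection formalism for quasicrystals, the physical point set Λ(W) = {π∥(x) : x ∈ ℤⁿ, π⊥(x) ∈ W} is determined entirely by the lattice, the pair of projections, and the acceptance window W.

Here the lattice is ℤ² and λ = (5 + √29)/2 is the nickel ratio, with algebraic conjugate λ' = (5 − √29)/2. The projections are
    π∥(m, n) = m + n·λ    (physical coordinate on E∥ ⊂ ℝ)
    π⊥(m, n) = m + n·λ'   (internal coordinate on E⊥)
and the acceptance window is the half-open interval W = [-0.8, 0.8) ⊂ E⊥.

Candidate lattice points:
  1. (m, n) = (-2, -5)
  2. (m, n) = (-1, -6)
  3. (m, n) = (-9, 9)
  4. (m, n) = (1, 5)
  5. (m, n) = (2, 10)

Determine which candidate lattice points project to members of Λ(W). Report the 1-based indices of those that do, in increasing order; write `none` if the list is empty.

λ' = (5−√29)/2 ≈ -0.1926.
candidate 1: (m,n)=(-2,-5) → π∥ = -2-5·λ ≈ -27.9629, π⊥ = -2-5·λ' ≈ -1.0371 ∉ [-0.8, 0.8) ⇒ out
candidate 2: (m,n)=(-1,-6) → π∥ = -1-6·λ ≈ -32.1555, π⊥ = -1-6·λ' ≈ 0.1555 ∈ [-0.8, 0.8) ⇒ IN Λ
candidate 3: (m,n)=(-9,9) → π∥ = -9+9·λ ≈ 37.7332, π⊥ = -9+9·λ' ≈ -10.7332 ∉ [-0.8, 0.8) ⇒ out
candidate 4: (m,n)=(1,5) → π∥ = 1+5·λ ≈ 26.9629, π⊥ = 1+5·λ' ≈ 0.0371 ∈ [-0.8, 0.8) ⇒ IN Λ
candidate 5: (m,n)=(2,10) → π∥ = 2+10·λ ≈ 53.9258, π⊥ = 2+10·λ' ≈ 0.0742 ∈ [-0.8, 0.8) ⇒ IN Λ

2, 4, 5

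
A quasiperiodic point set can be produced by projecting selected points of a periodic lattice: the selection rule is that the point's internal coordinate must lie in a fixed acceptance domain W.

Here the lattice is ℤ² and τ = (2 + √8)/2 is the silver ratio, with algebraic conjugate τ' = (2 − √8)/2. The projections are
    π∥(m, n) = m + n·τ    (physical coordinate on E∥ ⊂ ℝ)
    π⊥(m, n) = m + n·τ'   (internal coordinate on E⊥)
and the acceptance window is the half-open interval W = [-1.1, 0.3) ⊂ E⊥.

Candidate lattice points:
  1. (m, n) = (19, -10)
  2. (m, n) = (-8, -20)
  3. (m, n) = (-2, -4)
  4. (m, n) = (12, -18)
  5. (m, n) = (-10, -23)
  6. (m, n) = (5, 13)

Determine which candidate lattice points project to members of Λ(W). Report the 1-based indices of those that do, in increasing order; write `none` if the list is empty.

Numerically τ ≈ 2.414214 and τ' = −1/τ ≈ -0.414214.
#1 (19,-10): internal coord 19 + (-10)·τ' = +23.142136; +23.142136 ∉ [-1.1, 0.3) → out
#2 (-8,-20): internal coord -8 + (-20)·τ' = +0.284271; +0.284271 ∈ [-1.1, 0.3) → IN Λ
#3 (-2,-4): internal coord -2 + (-4)·τ' = -0.343146; -0.343146 ∈ [-1.1, 0.3) → IN Λ
#4 (12,-18): internal coord 12 + (-18)·τ' = +19.455844; +19.455844 ∉ [-1.1, 0.3) → out
#5 (-10,-23): internal coord -10 + (-23)·τ' = -0.473088; -0.473088 ∈ [-1.1, 0.3) → IN Λ
#6 (5,13): internal coord 5 + (13)·τ' = -0.384776; -0.384776 ∈ [-1.1, 0.3) → IN Λ

2, 3, 5, 6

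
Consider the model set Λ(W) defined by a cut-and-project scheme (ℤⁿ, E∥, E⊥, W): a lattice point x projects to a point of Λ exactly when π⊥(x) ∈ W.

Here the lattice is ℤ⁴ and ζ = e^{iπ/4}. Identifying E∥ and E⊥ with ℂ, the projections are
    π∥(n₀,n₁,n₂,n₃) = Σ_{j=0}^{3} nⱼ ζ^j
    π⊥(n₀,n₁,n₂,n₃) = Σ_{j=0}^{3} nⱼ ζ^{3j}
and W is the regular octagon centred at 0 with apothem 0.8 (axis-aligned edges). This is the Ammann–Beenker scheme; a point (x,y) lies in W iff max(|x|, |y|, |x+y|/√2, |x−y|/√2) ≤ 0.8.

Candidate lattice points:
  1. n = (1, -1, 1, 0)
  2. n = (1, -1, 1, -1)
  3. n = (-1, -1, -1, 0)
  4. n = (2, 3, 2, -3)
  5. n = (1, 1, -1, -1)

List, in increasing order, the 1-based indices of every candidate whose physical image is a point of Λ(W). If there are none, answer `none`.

π⊥(n) = n₀ + n₁ζ³ + n₂ζ⁶ + n₃ζ⁹ where ζ = e^{iπ/4}.
candidate 1: n = (1, -1, 1, 0) → π⊥ ≈ (+1.70711, -1.70711); max(|x|,|y|,|x±y|/√2) = 2.41421 > 0.8 ⇒ ∉ W
candidate 2: n = (1, -1, 1, -1) → π⊥ ≈ (+1.00000, -2.41421); max(|x|,|y|,|x±y|/√2) = 2.41421 > 0.8 ⇒ ∉ W
candidate 3: n = (-1, -1, -1, 0) → π⊥ ≈ (-0.29289, +0.29289); max(|x|,|y|,|x±y|/√2) = 0.41421 ≤ 0.8 ⇒ ∈ W
candidate 4: n = (2, 3, 2, -3) → π⊥ ≈ (-2.24264, -2.00000); max(|x|,|y|,|x±y|/√2) = 3.00000 > 0.8 ⇒ ∉ W
candidate 5: n = (1, 1, -1, -1) → π⊥ ≈ (-0.41421, +1.00000); max(|x|,|y|,|x±y|/√2) = 1.00000 > 0.8 ⇒ ∉ W

3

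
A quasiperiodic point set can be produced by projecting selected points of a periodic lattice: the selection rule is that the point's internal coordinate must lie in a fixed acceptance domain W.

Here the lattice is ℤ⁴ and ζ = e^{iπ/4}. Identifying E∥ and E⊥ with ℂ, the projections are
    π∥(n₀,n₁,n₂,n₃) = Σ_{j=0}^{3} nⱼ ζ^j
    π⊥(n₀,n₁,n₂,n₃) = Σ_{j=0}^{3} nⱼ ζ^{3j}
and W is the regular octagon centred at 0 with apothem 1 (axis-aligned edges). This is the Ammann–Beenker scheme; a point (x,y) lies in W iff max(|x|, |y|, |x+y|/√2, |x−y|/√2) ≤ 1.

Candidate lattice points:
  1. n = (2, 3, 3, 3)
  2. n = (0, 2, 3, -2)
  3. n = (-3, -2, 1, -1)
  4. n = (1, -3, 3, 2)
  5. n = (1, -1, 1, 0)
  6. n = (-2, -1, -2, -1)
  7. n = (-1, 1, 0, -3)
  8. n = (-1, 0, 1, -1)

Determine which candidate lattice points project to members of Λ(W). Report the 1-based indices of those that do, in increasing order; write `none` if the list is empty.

Internal map: ζ^{3j} for j=0..3 gives (1,0), (−√2/2,√2/2), (0,−1), (√2/2,√2/2).
#1 (2, 3, 3, 3): internal (2.000000, 1.242641); octagon support 2.292893 vs apothem 1 → ∉ W
#2 (0, 2, 3, -2): internal (-2.828427, -3.000000); octagon support 4.121320 vs apothem 1 → ∉ W
#3 (-3, -2, 1, -1): internal (-2.292893, -3.121320); octagon support 3.828427 vs apothem 1 → ∉ W
#4 (1, -3, 3, 2): internal (4.535534, -3.707107); octagon support 5.828427 vs apothem 1 → ∉ W
#5 (1, -1, 1, 0): internal (1.707107, -1.707107); octagon support 2.414214 vs apothem 1 → ∉ W
#6 (-2, -1, -2, -1): internal (-2.000000, 0.585786); octagon support 2.000000 vs apothem 1 → ∉ W
#7 (-1, 1, 0, -3): internal (-3.828427, -1.414214); octagon support 3.828427 vs apothem 1 → ∉ W
#8 (-1, 0, 1, -1): internal (-1.707107, -1.707107); octagon support 2.414214 vs apothem 1 → ∉ W

none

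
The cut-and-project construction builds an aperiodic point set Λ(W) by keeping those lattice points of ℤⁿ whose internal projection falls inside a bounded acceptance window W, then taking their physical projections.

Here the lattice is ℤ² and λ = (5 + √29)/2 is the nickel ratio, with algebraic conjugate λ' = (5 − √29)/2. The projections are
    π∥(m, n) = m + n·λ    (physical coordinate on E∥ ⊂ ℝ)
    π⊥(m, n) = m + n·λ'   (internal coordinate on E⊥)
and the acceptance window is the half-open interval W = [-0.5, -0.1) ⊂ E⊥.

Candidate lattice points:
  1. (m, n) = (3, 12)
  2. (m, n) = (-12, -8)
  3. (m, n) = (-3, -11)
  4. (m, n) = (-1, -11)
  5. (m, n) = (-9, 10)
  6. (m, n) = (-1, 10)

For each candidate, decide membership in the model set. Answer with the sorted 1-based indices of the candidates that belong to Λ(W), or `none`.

none

Numerically λ ≈ 5.19258 and λ' = −1/λ ≈ -0.19258.
#1 (3,12): internal coord 3 + (12)·λ' = +0.68901; +0.68901 ∉ [-0.5, -0.1) → out
#2 (-12,-8): internal coord -12 + (-8)·λ' = -10.45934; -10.45934 ∉ [-0.5, -0.1) → out
#3 (-3,-11): internal coord -3 + (-11)·λ' = -0.88159; -0.88159 ∉ [-0.5, -0.1) → out
#4 (-1,-11): internal coord -1 + (-11)·λ' = +1.11841; +1.11841 ∉ [-0.5, -0.1) → out
#5 (-9,10): internal coord -9 + (10)·λ' = -10.92582; -10.92582 ∉ [-0.5, -0.1) → out
#6 (-1,10): internal coord -1 + (10)·λ' = -2.92582; -2.92582 ∉ [-0.5, -0.1) → out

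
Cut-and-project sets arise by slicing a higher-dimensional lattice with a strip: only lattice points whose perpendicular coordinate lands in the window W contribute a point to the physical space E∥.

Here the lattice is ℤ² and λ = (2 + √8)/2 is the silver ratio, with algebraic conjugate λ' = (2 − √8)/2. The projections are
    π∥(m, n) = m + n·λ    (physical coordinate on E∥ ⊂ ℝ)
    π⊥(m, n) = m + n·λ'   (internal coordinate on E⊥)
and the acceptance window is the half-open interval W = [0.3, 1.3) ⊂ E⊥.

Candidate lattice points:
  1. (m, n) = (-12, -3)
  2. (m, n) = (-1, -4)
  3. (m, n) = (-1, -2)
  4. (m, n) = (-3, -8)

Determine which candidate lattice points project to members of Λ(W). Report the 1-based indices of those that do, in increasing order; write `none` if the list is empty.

2, 4

λ' = (2−√8)/2 ≈ -0.4142.
candidate 1: (m,n)=(-12,-3) → π∥ = -12-3·λ ≈ -19.2426, π⊥ = -12-3·λ' ≈ -10.7574 ∉ [0.3, 1.3) ⇒ out
candidate 2: (m,n)=(-1,-4) → π∥ = -1-4·λ ≈ -10.6569, π⊥ = -1-4·λ' ≈ 0.6569 ∈ [0.3, 1.3) ⇒ IN Λ
candidate 3: (m,n)=(-1,-2) → π∥ = -1-2·λ ≈ -5.8284, π⊥ = -1-2·λ' ≈ -0.1716 ∉ [0.3, 1.3) ⇒ out
candidate 4: (m,n)=(-3,-8) → π∥ = -3-8·λ ≈ -22.3137, π⊥ = -3-8·λ' ≈ 0.3137 ∈ [0.3, 1.3) ⇒ IN Λ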